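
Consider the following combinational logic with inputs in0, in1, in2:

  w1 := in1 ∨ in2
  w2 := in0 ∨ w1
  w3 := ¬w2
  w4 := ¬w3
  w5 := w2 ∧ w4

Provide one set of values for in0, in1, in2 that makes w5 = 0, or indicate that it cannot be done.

in0=0 in1=0 in2=0

Check with in0=0 in1=0 in2=0:
w1 = in1 ∨ in2 = 0 ∨ 0 = 0
w2 = in0 ∨ w1 = 0 ∨ 0 = 0
w3 = ¬w2 = ¬0 = 1
w4 = ¬w3 = ¬1 = 0
w5 = w2 ∧ w4 = 0 ∧ 0 = 0
So w5 = 0 as required.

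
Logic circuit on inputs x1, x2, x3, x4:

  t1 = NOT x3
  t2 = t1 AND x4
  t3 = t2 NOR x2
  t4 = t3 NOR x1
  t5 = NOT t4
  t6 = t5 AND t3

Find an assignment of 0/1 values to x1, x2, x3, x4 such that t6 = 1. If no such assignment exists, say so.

t6 = t5 AND t3 must be 1, so both t5 = 1 and t3 = 1.
t5 = NOT t4 must be 1, so t4 = 0.
Check with x1=0, x2=0, x3=1, x4=0:
t1 = NOT x3 = NOT 1 = 0
t2 = t1 AND x4 = 0 AND 0 = 0
t3 = t2 NOR x2 = 0 NOR 0 = 1
t4 = t3 NOR x1 = 1 NOR 0 = 0
t5 = NOT t4 = NOT 0 = 1
t6 = t5 AND t3 = 1 AND 1 = 1
So t6 = 1 as required.

x1=0, x2=0, x3=1, x4=0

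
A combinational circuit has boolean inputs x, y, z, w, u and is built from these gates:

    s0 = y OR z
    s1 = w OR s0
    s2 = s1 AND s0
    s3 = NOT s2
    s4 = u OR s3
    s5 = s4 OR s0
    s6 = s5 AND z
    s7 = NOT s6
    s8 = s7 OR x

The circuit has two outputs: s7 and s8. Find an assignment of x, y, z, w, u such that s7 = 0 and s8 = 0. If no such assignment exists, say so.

x=0 y=0 z=1 w=0 u=0

Check with x=0 y=0 z=1 w=0 u=0:
s0 = y OR z = 0 OR 1 = 1
s1 = w OR s0 = 0 OR 1 = 1
s2 = s1 AND s0 = 1 AND 1 = 1
s3 = NOT s2 = NOT 1 = 0
s4 = u OR s3 = 0 OR 0 = 0
s5 = s4 OR s0 = 0 OR 1 = 1
s6 = s5 AND z = 1 AND 1 = 1
s7 = NOT s6 = NOT 1 = 0
s8 = s7 OR x = 0 OR 0 = 0
So s7 = 0 and s8 = 0.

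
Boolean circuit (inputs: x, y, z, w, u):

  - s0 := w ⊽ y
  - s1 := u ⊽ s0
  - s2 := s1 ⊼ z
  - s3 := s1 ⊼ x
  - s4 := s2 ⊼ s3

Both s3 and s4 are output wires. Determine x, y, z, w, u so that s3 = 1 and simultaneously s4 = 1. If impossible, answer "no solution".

x=0 y=1 z=1 w=1 u=0

Check with x=0 y=1 z=1 w=1 u=0:
s0 = w ⊽ y = 1 ⊽ 1 = 0
s1 = u ⊽ s0 = 0 ⊽ 0 = 1
s2 = s1 ⊼ z = 1 ⊼ 1 = 0
s3 = s1 ⊼ x = 1 ⊼ 0 = 1
s4 = s2 ⊼ s3 = 0 ⊼ 1 = 1
So s3 = 1 and s4 = 1.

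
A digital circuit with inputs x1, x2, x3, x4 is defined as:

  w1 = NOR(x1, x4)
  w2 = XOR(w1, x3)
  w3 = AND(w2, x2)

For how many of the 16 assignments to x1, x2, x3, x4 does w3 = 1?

w3 = AND(w2, x2) must be 1, so both w2 = 1 and x2 = 1.
w2 = XOR(w1, x3) must be 1, so w1 and x3 differ.
Satisfying assignments:
  x1=0, x2=1, x3=0, x4=0
  x1=0, x2=1, x3=1, x4=1
  x1=1, x2=1, x3=1, x4=0
  x1=1, x2=1, x3=1, x4=1

4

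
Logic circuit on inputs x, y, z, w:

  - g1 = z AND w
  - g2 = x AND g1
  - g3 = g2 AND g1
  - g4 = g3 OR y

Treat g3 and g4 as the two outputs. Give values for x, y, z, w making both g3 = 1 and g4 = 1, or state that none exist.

x=1, y=1, z=1, w=1

Check with x=1, y=1, z=1, w=1:
g1 = z AND w = 1 AND 1 = 1
g2 = x AND g1 = 1 AND 1 = 1
g3 = g2 AND g1 = 1 AND 1 = 1
g4 = g3 OR y = 1 OR 1 = 1
So g3 = 1 and g4 = 1.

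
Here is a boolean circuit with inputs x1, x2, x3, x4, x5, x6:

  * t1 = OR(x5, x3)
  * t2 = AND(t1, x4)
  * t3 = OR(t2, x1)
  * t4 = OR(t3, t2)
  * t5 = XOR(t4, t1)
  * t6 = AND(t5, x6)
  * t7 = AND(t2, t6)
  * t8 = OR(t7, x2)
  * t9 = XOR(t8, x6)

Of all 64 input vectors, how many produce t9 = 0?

t9 = XOR(t8, x6) must be 0, so t8 and x6 are equal.
Enumerating the 64 input combinations, 32 give t9 = 0 and 32 give t9 = 1.

32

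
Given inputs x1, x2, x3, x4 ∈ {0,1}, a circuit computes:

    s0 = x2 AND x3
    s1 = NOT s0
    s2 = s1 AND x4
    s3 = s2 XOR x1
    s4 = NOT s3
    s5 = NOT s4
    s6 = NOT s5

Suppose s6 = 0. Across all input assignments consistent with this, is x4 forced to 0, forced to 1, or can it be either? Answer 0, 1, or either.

either

Both values of x4 occur among assignments with s6 = 0:
  x4=0: x1=1, x2=0, x3=0, x4=0
  x4=1: x1=0, x2=0, x3=0, x4=1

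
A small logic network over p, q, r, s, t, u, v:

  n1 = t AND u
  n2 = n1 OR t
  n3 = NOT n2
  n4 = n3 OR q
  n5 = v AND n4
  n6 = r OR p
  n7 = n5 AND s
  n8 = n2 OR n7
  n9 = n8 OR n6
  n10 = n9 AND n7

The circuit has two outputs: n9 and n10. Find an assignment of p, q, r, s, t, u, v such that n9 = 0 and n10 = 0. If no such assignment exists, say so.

Check with p=0, q=0, r=0, s=1, t=0, u=1, v=0:
n1 = t AND u = 0 AND 1 = 0
n2 = n1 OR t = 0 OR 0 = 0
n3 = NOT n2 = NOT 0 = 1
n4 = n3 OR q = 1 OR 0 = 1
n5 = v AND n4 = 0 AND 1 = 0
n6 = r OR p = 0 OR 0 = 0
n7 = n5 AND s = 0 AND 1 = 0
n8 = n2 OR n7 = 0 OR 0 = 0
n9 = n8 OR n6 = 0 OR 0 = 0
n10 = n9 AND n7 = 0 AND 0 = 0
So n9 = 0 and n10 = 0.

p=0, q=0, r=0, s=1, t=0, u=1, v=0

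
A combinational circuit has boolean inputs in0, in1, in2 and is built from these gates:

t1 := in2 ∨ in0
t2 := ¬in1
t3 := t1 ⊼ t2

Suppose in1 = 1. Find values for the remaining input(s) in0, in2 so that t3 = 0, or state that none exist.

With in1 = 1 fixed, none of the 4 settings of in0, in2 give t3 = 0.
For example, with in0=0, in2=0:
t1 = in2 ∨ in0 = 0 ∨ 0 = 0
t2 = ¬in1 = ¬1 = 0
t3 = t1 ⊼ t2 = 0 ⊼ 0 = 1
giving t3 = 1 ≠ 0.

no solution exists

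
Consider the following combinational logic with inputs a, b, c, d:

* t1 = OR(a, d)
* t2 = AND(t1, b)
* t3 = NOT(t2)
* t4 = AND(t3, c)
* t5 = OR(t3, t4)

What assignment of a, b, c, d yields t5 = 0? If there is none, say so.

t5 = OR(t3, t4) must be 0, so both t3 = 0 and t4 = 0.
Check with a=1, b=1, c=0, d=0:
t1 = OR(a, d) = OR(1, 0) = 1
t2 = AND(t1, b) = AND(1, 1) = 1
t3 = NOT(t2) = NOT 1 = 0
t4 = AND(t3, c) = AND(0, 0) = 0
t5 = OR(t3, t4) = OR(0, 0) = 0
So t5 = 0 as required.

a=1, b=1, c=0, d=0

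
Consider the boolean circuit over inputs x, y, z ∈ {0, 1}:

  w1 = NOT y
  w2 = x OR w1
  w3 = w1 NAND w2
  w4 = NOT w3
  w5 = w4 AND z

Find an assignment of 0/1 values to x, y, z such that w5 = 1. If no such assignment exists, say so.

x=0, y=0, z=1

w5 = w4 AND z must be 1, so both w4 = 1 and z = 1.
Check with x=0, y=0, z=1:
w1 = NOT y = NOT 0 = 1
w2 = x OR w1 = 0 OR 1 = 1
w3 = w1 NAND w2 = 1 NAND 1 = 0
w4 = NOT w3 = NOT 0 = 1
w5 = w4 AND z = 1 AND 1 = 1
So w5 = 1 as required.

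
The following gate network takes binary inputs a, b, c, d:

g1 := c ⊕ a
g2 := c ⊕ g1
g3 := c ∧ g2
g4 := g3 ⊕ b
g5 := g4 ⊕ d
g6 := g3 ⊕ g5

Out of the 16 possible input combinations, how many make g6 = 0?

g6 = g3 ⊕ g5 must be 0, so g3 and g5 are equal.
Enumerating the 16 input combinations, 8 give g6 = 0 and 8 give g6 = 1.

8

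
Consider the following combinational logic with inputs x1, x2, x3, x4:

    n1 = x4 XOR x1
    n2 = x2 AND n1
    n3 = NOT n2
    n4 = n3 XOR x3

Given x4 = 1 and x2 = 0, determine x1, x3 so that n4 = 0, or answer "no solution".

x1=0, x3=1

Check with x4 = 1 and x2 = 0 and x1=0, x3=1:
n1 = x4 XOR x1 = 1 XOR 0 = 1
n2 = x2 AND n1 = 0 AND 1 = 0
n3 = NOT n2 = NOT 0 = 1
n4 = n3 XOR x3 = 1 XOR 1 = 0
So n4 = 0.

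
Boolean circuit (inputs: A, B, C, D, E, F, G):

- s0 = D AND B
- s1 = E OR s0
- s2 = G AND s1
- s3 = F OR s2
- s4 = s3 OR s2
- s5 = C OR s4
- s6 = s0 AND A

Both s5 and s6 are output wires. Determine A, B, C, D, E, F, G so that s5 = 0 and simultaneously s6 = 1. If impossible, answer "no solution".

Check with A=1, B=1, C=0, D=1, E=1, F=0, G=0:
s0 = D AND B = 1 AND 1 = 1
s1 = E OR s0 = 1 OR 1 = 1
s2 = G AND s1 = 0 AND 1 = 0
s3 = F OR s2 = 0 OR 0 = 0
s4 = s3 OR s2 = 0 OR 0 = 0
s5 = C OR s4 = 0 OR 0 = 0
s6 = s0 AND A = 1 AND 1 = 1
So s5 = 0 and s6 = 1.

A=1, B=1, C=0, D=1, E=1, F=0, G=0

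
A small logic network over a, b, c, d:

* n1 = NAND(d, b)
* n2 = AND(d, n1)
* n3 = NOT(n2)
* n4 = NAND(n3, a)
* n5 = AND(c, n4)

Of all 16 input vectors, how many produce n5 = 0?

n5 = AND(c, n4) must be 0, so at least one of c, n4 is 0.
Enumerating the 16 input combinations, 11 give n5 = 0 and 5 give n5 = 1.

11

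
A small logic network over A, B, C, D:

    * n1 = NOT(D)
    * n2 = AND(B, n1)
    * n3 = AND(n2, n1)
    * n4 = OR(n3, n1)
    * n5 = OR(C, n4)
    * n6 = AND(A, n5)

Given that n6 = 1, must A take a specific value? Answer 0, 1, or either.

1

n6 = AND(A, n5) must be 1, so both A = 1 and n5 = 1.
n5 = OR(C, n4) must be 1, so at least one of C, n4 is 1.
Every assignment with n6 = 1 has A = 1; there are 6 such assignment(s).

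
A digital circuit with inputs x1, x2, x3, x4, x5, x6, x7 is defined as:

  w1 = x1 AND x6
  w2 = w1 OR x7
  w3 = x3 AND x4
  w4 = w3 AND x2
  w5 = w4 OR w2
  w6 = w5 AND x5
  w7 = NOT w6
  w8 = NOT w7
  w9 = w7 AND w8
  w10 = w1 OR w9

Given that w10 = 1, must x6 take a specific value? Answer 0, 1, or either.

w10 = w1 OR w9 must be 1, so at least one of w1, w9 is 1.
Every assignment with w10 = 1 has x6 = 1; there are 32 such assignment(s).

1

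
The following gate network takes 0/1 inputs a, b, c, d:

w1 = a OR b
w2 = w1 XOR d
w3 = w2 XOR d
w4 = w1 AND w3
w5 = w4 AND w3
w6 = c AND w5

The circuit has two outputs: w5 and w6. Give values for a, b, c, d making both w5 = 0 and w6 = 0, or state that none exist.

Check with a=0, b=0, c=1, d=0:
w1 = a OR b = 0 OR 0 = 0
w2 = w1 XOR d = 0 XOR 0 = 0
w3 = w2 XOR d = 0 XOR 0 = 0
w4 = w1 AND w3 = 0 AND 0 = 0
w5 = w4 AND w3 = 0 AND 0 = 0
w6 = c AND w5 = 1 AND 0 = 0
So w5 = 0 and w6 = 0.

a=0, b=0, c=1, d=0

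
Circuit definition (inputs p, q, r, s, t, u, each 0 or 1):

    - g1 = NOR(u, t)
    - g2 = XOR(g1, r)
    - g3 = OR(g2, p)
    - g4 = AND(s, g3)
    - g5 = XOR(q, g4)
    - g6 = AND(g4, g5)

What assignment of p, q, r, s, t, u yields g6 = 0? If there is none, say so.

Check with p=0 q=1 r=0 s=0 t=0 u=1:
g1 = NOR(u, t) = NOR(1, 0) = 0
g2 = XOR(g1, r) = XOR(0, 0) = 0
g3 = OR(g2, p) = OR(0, 0) = 0
g4 = AND(s, g3) = AND(0, 0) = 0
g5 = XOR(q, g4) = XOR(1, 0) = 1
g6 = AND(g4, g5) = AND(0, 1) = 0
So g6 = 0 as required.

p=0 q=1 r=0 s=0 t=0 u=1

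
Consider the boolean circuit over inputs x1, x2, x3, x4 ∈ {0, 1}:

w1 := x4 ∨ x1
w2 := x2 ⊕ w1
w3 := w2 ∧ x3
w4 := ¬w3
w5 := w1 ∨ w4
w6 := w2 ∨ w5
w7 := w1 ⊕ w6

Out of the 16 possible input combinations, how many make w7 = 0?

12

w7 = w1 ⊕ w6 must be 0, so w1 and w6 are equal.
Enumerating the 16 input combinations, 12 give w7 = 0 and 4 give w7 = 1.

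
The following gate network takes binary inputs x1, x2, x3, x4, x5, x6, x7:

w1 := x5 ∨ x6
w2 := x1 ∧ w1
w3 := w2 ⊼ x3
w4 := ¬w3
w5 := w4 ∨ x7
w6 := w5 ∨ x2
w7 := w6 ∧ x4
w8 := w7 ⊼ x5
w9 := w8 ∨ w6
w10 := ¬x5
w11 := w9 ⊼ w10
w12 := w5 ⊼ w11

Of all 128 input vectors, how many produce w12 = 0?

w12 = w5 ⊼ w11 must be 0, so both w5 = 1 and w11 = 1.
w5 = w4 ∨ x7 must be 1, so at least one of w4, x7 is 1.
w11 = w9 ⊼ w10 must be 1, so at least one of w9, w10 is 0.
Enumerating the 128 input combinations, 40 give w12 = 0 and 88 give w12 = 1.

40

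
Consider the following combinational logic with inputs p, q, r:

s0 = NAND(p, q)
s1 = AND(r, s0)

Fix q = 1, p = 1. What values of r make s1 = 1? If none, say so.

With q = 1, p = 1 fixed, none of the 2 settings of r give s1 = 1.
For example, with r=1:
s0 = NAND(p, q) = NAND(1, 1) = 0
s1 = AND(r, s0) = AND(1, 0) = 0
giving s1 = 0 ≠ 1.

no solution exists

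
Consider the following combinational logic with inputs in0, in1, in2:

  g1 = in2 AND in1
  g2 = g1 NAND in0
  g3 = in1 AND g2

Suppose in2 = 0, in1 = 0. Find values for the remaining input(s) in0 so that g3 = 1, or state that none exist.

With in2 = 0, in1 = 0 fixed, none of the 2 settings of in0 give g3 = 1.
For example, with in0=0:
g1 = in2 AND in1 = 0 AND 0 = 0
g2 = g1 NAND in0 = 0 NAND 0 = 1
g3 = in1 AND g2 = 0 AND 1 = 0
giving g3 = 0 ≠ 1.

no solution exists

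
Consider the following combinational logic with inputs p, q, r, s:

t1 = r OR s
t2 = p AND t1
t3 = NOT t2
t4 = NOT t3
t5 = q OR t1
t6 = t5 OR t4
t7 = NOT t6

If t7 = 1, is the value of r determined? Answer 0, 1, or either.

0

t7 = NOT t6 must be 1, so t6 = 0.
Every assignment with t7 = 1 has r = 0; there are 2 such assignment(s).
  p=0, q=0, r=0, s=0
  p=1, q=0, r=0, s=0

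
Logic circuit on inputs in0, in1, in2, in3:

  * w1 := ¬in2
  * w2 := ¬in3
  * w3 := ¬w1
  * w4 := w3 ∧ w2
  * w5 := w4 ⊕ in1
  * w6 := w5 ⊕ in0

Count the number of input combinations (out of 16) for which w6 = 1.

w6 = w5 ⊕ in0 must be 1, so w5 and in0 differ.
Enumerating the 16 input combinations, 8 give w6 = 1 and 8 give w6 = 0.

8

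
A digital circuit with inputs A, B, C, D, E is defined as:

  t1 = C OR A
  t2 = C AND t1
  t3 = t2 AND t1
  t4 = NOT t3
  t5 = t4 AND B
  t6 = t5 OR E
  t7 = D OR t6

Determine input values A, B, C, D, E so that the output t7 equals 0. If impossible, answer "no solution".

t7 = D OR t6 must be 0, so both D = 0 and t6 = 0.
t6 = t5 OR E must be 0, so both t5 = 0 and E = 0.
Check with A=1 B=0 C=1 D=0 E=0:
t1 = C OR A = 1 OR 1 = 1
t2 = C AND t1 = 1 AND 1 = 1
t3 = t2 AND t1 = 1 AND 1 = 1
t4 = NOT t3 = NOT 1 = 0
t5 = t4 AND B = 0 AND 0 = 0
t6 = t5 OR E = 0 OR 0 = 0
t7 = D OR t6 = 0 OR 0 = 0
So t7 = 0 as required.

A=1 B=0 C=1 D=0 E=0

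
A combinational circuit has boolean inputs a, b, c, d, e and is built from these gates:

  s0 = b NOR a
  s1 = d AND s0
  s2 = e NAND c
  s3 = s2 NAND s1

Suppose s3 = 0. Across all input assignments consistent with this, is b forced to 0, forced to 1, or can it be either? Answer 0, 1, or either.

0

s3 = s2 NAND s1 must be 0, so both s2 = 1 and s1 = 1.
s2 = e NAND c must be 1, so at least one of e, c is 0.
Every assignment with s3 = 0 has b = 0; there are 3 such assignment(s).
  a=0, b=0, c=0, d=1, e=0
  a=0, b=0, c=0, d=1, e=1
  a=0, b=0, c=1, d=1, e=0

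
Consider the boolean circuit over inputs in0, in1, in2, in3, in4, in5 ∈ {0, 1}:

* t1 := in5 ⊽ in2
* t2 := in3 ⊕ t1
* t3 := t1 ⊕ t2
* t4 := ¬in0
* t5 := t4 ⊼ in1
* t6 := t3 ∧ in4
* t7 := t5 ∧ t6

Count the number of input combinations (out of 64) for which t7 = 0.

t7 = t5 ∧ t6 must be 0, so at least one of t5, t6 is 0.
Enumerating the 64 input combinations, 52 give t7 = 0 and 12 give t7 = 1.

52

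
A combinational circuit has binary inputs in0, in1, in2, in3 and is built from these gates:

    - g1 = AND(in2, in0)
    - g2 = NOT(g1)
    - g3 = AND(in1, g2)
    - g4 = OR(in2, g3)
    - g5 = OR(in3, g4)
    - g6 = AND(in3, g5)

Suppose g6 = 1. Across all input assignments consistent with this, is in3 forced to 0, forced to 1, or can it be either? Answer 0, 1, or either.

1

g6 = AND(in3, g5) must be 1, so both in3 = 1 and g5 = 1.
g5 = OR(in3, g4) must be 1, so at least one of in3, g4 is 1.
Every assignment with g6 = 1 has in3 = 1; there are 8 such assignment(s).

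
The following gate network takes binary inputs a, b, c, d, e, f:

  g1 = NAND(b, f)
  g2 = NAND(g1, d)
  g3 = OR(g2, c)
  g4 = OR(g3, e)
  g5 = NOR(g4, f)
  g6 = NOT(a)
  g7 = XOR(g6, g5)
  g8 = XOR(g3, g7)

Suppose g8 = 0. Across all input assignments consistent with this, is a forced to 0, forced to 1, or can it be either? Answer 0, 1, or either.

Both values of a occur among assignments with g8 = 0:
  a=0: a=0, b=0, c=0, d=0, e=0, f=0
  a=1: a=1, b=0, c=0, d=1, e=0, f=1

either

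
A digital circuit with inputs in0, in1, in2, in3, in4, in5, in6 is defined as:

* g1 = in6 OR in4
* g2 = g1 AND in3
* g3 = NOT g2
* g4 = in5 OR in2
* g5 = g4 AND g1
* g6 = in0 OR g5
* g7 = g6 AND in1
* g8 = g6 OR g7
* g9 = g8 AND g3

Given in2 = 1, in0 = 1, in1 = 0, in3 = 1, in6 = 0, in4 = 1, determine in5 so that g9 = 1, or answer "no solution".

no solution exists

With in2 = 1, in0 = 1, in1 = 0, in3 = 1, in6 = 0, in4 = 1 fixed, none of the 2 settings of in5 give g9 = 1.
For example, with in5=1:
g1 = in6 OR in4 = 0 OR 1 = 1
g2 = g1 AND in3 = 1 AND 1 = 1
g3 = NOT g2 = NOT 1 = 0
g4 = in5 OR in2 = 1 OR 1 = 1
g5 = g4 AND g1 = 1 AND 1 = 1
g6 = in0 OR g5 = 1 OR 1 = 1
g7 = g6 AND in1 = 1 AND 0 = 0
g8 = g6 OR g7 = 1 OR 0 = 1
g9 = g8 AND g3 = 1 AND 0 = 0
giving g9 = 0 ≠ 1.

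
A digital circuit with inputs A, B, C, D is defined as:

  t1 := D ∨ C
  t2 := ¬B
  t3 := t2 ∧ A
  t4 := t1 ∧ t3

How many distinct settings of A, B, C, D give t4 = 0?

13

t4 = t1 ∧ t3 must be 0, so at least one of t1, t3 is 0.
Enumerating the 16 input combinations, 13 give t4 = 0 and 3 give t4 = 1.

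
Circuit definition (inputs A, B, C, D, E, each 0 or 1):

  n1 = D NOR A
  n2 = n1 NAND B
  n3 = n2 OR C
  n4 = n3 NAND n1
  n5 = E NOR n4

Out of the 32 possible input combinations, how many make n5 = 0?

29

n5 = E NOR n4 must be 0, so at least one of E, n4 is 1.
Enumerating the 32 input combinations, 29 give n5 = 0 and 3 give n5 = 1.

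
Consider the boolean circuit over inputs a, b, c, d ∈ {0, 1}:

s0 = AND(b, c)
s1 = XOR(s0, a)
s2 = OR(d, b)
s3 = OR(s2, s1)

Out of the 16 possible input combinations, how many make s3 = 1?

14

s3 = OR(s2, s1) must be 1, so at least one of s2, s1 is 1.
Enumerating the 16 input combinations, 14 give s3 = 1 and 2 give s3 = 0.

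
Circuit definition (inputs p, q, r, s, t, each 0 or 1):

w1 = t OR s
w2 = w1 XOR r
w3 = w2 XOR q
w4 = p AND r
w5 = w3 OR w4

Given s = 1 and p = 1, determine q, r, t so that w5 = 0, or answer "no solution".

w5 = w3 OR w4 must be 0, so both w3 = 0 and w4 = 0.
Check with s = 1 and p = 1 and q=1, r=0, t=0:
w1 = t OR s = 0 OR 1 = 1
w2 = w1 XOR r = 1 XOR 0 = 1
w3 = w2 XOR q = 1 XOR 1 = 0
w4 = p AND r = 1 AND 0 = 0
w5 = w3 OR w4 = 0 OR 0 = 0
So w5 = 0.

q=1 r=0 t=0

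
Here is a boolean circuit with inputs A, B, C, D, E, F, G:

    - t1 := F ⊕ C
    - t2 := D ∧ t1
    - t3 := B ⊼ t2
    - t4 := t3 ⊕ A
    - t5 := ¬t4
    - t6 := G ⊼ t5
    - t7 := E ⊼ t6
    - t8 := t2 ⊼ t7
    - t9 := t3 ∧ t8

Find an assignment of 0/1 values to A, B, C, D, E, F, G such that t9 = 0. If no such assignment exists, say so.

A=0 B=1 C=0 D=1 E=0 F=1 G=1

t9 = t3 ∧ t8 must be 0, so at least one of t3, t8 is 0.
Check with A=0 B=1 C=0 D=1 E=0 F=1 G=1:
t1 = F ⊕ C = 1 ⊕ 0 = 1
t2 = D ∧ t1 = 1 ∧ 1 = 1
t3 = B ⊼ t2 = 1 ⊼ 1 = 0
t4 = t3 ⊕ A = 0 ⊕ 0 = 0
t5 = ¬t4 = ¬0 = 1
t6 = G ⊼ t5 = 1 ⊼ 1 = 0
t7 = E ⊼ t6 = 0 ⊼ 0 = 1
t8 = t2 ⊼ t7 = 1 ⊼ 1 = 0
t9 = t3 ∧ t8 = 0 ∧ 0 = 0
So t9 = 0 as required.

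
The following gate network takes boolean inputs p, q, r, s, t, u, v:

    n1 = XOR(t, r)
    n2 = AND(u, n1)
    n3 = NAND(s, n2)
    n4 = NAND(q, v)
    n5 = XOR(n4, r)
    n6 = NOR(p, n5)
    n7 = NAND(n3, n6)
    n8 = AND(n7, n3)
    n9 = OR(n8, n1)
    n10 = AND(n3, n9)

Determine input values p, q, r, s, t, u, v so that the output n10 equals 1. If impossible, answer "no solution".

p=0, q=1, r=1, s=0, t=0, u=1, v=0

Check with p=0, q=1, r=1, s=0, t=0, u=1, v=0:
n1 = XOR(t, r) = XOR(0, 1) = 1
n2 = AND(u, n1) = AND(1, 1) = 1
n3 = NAND(s, n2) = NAND(0, 1) = 1
n4 = NAND(q, v) = NAND(1, 0) = 1
n5 = XOR(n4, r) = XOR(1, 1) = 0
n6 = NOR(p, n5) = NOR(0, 0) = 1
n7 = NAND(n3, n6) = NAND(1, 1) = 0
n8 = AND(n7, n3) = AND(0, 1) = 0
n9 = OR(n8, n1) = OR(0, 1) = 1
n10 = AND(n3, n9) = AND(1, 1) = 1
So n10 = 1 as required.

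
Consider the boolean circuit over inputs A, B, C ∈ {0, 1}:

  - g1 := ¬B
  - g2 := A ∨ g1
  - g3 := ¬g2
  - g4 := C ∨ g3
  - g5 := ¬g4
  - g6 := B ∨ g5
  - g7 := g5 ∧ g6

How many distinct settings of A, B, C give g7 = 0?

5

g7 = g5 ∧ g6 must be 0, so at least one of g5, g6 is 0.
Enumerating the 8 input combinations, 5 give g7 = 0 and 3 give g7 = 1.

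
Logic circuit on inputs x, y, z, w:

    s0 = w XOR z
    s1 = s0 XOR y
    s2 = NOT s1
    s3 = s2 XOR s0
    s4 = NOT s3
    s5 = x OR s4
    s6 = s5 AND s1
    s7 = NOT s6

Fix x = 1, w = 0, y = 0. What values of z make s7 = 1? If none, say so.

Check with x = 1, w = 0, y = 0 and z=0:
s0 = w XOR z = 0 XOR 0 = 0
s1 = s0 XOR y = 0 XOR 0 = 0
s2 = NOT s1 = NOT 0 = 1
s3 = s2 XOR s0 = 1 XOR 0 = 1
s4 = NOT s3 = NOT 1 = 0
s5 = x OR s4 = 1 OR 0 = 1
s6 = s5 AND s1 = 1 AND 0 = 0
s7 = NOT s6 = NOT 0 = 1
So s7 = 1.

z=0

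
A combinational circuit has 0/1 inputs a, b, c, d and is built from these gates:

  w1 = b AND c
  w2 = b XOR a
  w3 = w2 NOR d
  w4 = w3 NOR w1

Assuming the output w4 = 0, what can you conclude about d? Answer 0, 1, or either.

Both values of d occur among assignments with w4 = 0:
  d=0: a=0, b=0, c=0, d=0
  d=1: a=0, b=1, c=1, d=1

either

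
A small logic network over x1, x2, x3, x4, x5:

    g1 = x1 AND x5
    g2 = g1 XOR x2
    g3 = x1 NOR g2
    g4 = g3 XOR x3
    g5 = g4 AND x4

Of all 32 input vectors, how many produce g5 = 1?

8

g5 = g4 AND x4 must be 1, so both g4 = 1 and x4 = 1.
g4 = g3 XOR x3 must be 1, so g3 and x3 differ.
Enumerating the 32 input combinations, 8 give g5 = 1 and 24 give g5 = 0.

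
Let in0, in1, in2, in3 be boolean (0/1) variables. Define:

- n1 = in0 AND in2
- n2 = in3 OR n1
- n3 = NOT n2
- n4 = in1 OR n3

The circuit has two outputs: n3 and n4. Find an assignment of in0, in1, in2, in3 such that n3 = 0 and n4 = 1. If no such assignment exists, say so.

in0=1, in1=1, in2=1, in3=1

Check with in0=1, in1=1, in2=1, in3=1:
n1 = in0 AND in2 = 1 AND 1 = 1
n2 = in3 OR n1 = 1 OR 1 = 1
n3 = NOT n2 = NOT 1 = 0
n4 = in1 OR n3 = 1 OR 0 = 1
So n3 = 0 and n4 = 1.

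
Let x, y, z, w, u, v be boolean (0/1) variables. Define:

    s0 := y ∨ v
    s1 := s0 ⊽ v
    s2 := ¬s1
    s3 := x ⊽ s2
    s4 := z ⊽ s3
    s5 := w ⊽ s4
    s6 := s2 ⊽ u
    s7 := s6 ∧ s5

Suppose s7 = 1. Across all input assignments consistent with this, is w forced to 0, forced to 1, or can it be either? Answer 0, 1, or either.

0

s7 = s6 ∧ s5 must be 1, so both s6 = 1 and s5 = 1.
s6 = s2 ⊽ u must be 1, so both s2 = 0 and u = 0.
Every assignment with s7 = 1 has w = 0; there are 3 such assignment(s).
  x=0, y=0, z=0, w=0, u=0, v=0
  x=0, y=0, z=1, w=0, u=0, v=0
  x=1, y=0, z=1, w=0, u=0, v=0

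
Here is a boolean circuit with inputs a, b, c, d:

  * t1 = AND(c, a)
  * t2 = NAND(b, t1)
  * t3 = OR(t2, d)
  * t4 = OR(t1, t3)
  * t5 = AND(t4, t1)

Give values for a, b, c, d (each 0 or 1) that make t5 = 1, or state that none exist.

a=1 b=1 c=1 d=0

Check with a=1 b=1 c=1 d=0:
t1 = AND(c, a) = AND(1, 1) = 1
t2 = NAND(b, t1) = NAND(1, 1) = 0
t3 = OR(t2, d) = OR(0, 0) = 0
t4 = OR(t1, t3) = OR(1, 0) = 1
t5 = AND(t4, t1) = AND(1, 1) = 1
So t5 = 1 as required.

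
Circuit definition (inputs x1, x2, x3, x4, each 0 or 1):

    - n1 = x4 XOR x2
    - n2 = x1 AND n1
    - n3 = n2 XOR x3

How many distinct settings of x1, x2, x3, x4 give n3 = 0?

8

n3 = n2 XOR x3 must be 0, so n2 and x3 are equal.
Enumerating the 16 input combinations, 8 give n3 = 0 and 8 give n3 = 1.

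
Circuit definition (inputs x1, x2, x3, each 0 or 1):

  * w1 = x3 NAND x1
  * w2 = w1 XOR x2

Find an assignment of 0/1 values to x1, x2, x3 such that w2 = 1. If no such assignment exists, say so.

w2 = w1 XOR x2 must be 1, so w1 and x2 differ.
Check with x1=0 x2=0 x3=0:
w1 = x3 NAND x1 = 0 NAND 0 = 1
w2 = w1 XOR x2 = 1 XOR 0 = 1
So w2 = 1 as required.

x1=0 x2=0 x3=0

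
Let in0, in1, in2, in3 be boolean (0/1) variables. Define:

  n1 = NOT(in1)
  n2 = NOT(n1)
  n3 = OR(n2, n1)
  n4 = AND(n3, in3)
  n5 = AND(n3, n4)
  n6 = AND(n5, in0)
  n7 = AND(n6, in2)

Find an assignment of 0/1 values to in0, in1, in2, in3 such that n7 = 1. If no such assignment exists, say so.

n7 = AND(n6, in2) must be 1, so both n6 = 1 and in2 = 1.
n6 = AND(n5, in0) must be 1, so both n5 = 1 and in0 = 1.
n5 = AND(n3, n4) must be 1, so both n3 = 1 and n4 = 1.
Check with in0=1, in1=0, in2=1, in3=1:
n1 = NOT(in1) = NOT 0 = 1
n2 = NOT(n1) = NOT 1 = 0
n3 = OR(n2, n1) = OR(0, 1) = 1
n4 = AND(n3, in3) = AND(1, 1) = 1
n5 = AND(n3, n4) = AND(1, 1) = 1
n6 = AND(n5, in0) = AND(1, 1) = 1
n7 = AND(n6, in2) = AND(1, 1) = 1
So n7 = 1 as required.

in0=1, in1=0, in2=1, in3=1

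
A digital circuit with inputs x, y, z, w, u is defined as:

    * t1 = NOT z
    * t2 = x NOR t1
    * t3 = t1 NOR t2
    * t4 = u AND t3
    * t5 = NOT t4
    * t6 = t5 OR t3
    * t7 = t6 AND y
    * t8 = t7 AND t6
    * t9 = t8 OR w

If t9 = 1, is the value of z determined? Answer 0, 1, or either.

either

Both values of z occur among assignments with t9 = 1:
  z=0: x=0, y=0, z=0, w=1, u=0
  z=1: x=0, y=0, z=1, w=1, u=0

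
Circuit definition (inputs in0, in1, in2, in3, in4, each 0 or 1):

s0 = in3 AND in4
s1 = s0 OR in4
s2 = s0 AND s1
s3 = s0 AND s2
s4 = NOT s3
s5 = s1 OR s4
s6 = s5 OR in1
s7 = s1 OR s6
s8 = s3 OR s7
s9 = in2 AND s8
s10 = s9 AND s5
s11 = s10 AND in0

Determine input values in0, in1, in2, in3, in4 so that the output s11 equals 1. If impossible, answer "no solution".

Check with in0=1, in1=0, in2=1, in3=1, in4=0:
s0 = in3 AND in4 = 1 AND 0 = 0
s1 = s0 OR in4 = 0 OR 0 = 0
s2 = s0 AND s1 = 0 AND 0 = 0
s3 = s0 AND s2 = 0 AND 0 = 0
s4 = NOT s3 = NOT 0 = 1
s5 = s1 OR s4 = 0 OR 1 = 1
s6 = s5 OR in1 = 1 OR 0 = 1
s7 = s1 OR s6 = 0 OR 1 = 1
s8 = s3 OR s7 = 0 OR 1 = 1
s9 = in2 AND s8 = 1 AND 1 = 1
s10 = s9 AND s5 = 1 AND 1 = 1
s11 = s10 AND in0 = 1 AND 1 = 1
So s11 = 1 as required.

in0=1, in1=0, in2=1, in3=1, in4=0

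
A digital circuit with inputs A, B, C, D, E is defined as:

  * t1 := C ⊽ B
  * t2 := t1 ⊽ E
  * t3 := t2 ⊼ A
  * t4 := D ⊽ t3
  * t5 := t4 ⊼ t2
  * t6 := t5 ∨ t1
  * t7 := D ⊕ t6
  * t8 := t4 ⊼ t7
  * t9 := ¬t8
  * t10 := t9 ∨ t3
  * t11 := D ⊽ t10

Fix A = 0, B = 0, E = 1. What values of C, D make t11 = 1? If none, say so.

With A = 0, B = 0, E = 1 fixed, none of the 4 settings of C, D give t11 = 1.
For example, with C=0, D=0:
t1 = C ⊽ B = 0 ⊽ 0 = 1
t2 = t1 ⊽ E = 1 ⊽ 1 = 0
t3 = t2 ⊼ A = 0 ⊼ 0 = 1
t4 = D ⊽ t3 = 0 ⊽ 1 = 0
t5 = t4 ⊼ t2 = 0 ⊼ 0 = 1
t6 = t5 ∨ t1 = 1 ∨ 1 = 1
t7 = D ⊕ t6 = 0 ⊕ 1 = 1
t8 = t4 ⊼ t7 = 0 ⊼ 1 = 1
t9 = ¬t8 = ¬1 = 0
t10 = t9 ∨ t3 = 0 ∨ 1 = 1
t11 = D ⊽ t10 = 0 ⊽ 1 = 0
giving t11 = 0 ≠ 1.

no solution exists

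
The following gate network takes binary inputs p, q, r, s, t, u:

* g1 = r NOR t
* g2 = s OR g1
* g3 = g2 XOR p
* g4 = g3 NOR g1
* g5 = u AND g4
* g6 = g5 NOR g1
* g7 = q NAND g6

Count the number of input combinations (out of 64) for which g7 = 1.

46

g7 = q NAND g6 must be 1, so at least one of q, g6 is 0.
Enumerating the 64 input combinations, 46 give g7 = 1 and 18 give g7 = 0.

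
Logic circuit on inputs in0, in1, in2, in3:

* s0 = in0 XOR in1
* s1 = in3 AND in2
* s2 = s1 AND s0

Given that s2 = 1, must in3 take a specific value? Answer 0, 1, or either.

s2 = s1 AND s0 must be 1, so both s1 = 1 and s0 = 1.
Every assignment with s2 = 1 has in3 = 1; there are 2 such assignment(s).
  in0=0, in1=1, in2=1, in3=1
  in0=1, in1=0, in2=1, in3=1

1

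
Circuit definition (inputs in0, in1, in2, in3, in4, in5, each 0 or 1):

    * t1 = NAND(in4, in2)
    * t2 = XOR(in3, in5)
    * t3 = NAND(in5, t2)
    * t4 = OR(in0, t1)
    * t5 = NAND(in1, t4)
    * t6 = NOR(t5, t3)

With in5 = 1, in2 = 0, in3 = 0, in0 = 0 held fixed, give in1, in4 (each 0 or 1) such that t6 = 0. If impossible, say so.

in1=0, in4=1

Check with in5 = 1, in2 = 0, in3 = 0, in0 = 0 and in1=0, in4=1:
t1 = NAND(in4, in2) = NAND(1, 0) = 1
t2 = XOR(in3, in5) = XOR(0, 1) = 1
t3 = NAND(in5, t2) = NAND(1, 1) = 0
t4 = OR(in0, t1) = OR(0, 1) = 1
t5 = NAND(in1, t4) = NAND(0, 1) = 1
t6 = NOR(t5, t3) = NOR(1, 0) = 0
So t6 = 0.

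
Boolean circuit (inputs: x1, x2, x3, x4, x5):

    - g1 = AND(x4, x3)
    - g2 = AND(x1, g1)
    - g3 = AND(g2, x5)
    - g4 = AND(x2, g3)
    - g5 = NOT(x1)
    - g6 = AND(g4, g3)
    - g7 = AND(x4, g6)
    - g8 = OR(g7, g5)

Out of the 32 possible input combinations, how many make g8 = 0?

15

g8 = OR(g7, g5) must be 0, so both g7 = 0 and g5 = 0.
g7 = AND(x4, g6) must be 0, so at least one of x4, g6 is 0.
Enumerating the 32 input combinations, 15 give g8 = 0 and 17 give g8 = 1.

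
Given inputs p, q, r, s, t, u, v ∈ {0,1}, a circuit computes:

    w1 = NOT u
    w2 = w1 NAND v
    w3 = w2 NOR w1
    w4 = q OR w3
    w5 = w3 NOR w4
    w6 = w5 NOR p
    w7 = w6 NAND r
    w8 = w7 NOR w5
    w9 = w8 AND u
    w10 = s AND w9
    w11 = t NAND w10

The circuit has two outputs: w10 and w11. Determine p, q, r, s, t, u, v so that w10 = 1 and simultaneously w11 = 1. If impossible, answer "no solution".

Check with p=0, q=1, r=1, s=1, t=0, u=1, v=0:
w1 = NOT u = NOT 1 = 0
w2 = w1 NAND v = 0 NAND 0 = 1
w3 = w2 NOR w1 = 1 NOR 0 = 0
w4 = q OR w3 = 1 OR 0 = 1
w5 = w3 NOR w4 = 0 NOR 1 = 0
w6 = w5 NOR p = 0 NOR 0 = 1
w7 = w6 NAND r = 1 NAND 1 = 0
w8 = w7 NOR w5 = 0 NOR 0 = 1
w9 = w8 AND u = 1 AND 1 = 1
w10 = s AND w9 = 1 AND 1 = 1
w11 = t NAND w10 = 0 NAND 1 = 1
So w10 = 1 and w11 = 1.

p=0, q=1, r=1, s=1, t=0, u=1, v=0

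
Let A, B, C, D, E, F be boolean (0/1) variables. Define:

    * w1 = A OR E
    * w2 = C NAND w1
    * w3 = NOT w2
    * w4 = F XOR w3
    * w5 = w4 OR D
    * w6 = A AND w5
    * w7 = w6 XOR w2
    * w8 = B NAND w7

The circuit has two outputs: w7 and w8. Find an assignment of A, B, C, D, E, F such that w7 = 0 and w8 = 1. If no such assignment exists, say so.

Check with A=1, B=0, C=0, D=1, E=0, F=0:
w1 = A OR E = 1 OR 0 = 1
w2 = C NAND w1 = 0 NAND 1 = 1
w3 = NOT w2 = NOT 1 = 0
w4 = F XOR w3 = 0 XOR 0 = 0
w5 = w4 OR D = 0 OR 1 = 1
w6 = A AND w5 = 1 AND 1 = 1
w7 = w6 XOR w2 = 1 XOR 1 = 0
w8 = B NAND w7 = 0 NAND 0 = 1
So w7 = 0 and w8 = 1.

A=1, B=0, C=0, D=1, E=0, F=0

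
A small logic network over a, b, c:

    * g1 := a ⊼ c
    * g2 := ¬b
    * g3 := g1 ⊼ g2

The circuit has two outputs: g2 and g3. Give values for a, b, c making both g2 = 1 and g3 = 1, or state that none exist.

Check with a=1, b=0, c=1:
g1 = a ⊼ c = 1 ⊼ 1 = 0
g2 = ¬b = ¬0 = 1
g3 = g1 ⊼ g2 = 0 ⊼ 1 = 1
So g2 = 1 and g3 = 1.

a=1, b=0, c=1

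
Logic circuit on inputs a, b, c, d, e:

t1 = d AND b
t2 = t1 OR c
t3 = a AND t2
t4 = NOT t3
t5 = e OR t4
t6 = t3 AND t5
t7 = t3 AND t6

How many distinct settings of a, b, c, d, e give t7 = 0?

27

t7 = t3 AND t6 must be 0, so at least one of t3, t6 is 0.
Enumerating the 32 input combinations, 27 give t7 = 0 and 5 give t7 = 1.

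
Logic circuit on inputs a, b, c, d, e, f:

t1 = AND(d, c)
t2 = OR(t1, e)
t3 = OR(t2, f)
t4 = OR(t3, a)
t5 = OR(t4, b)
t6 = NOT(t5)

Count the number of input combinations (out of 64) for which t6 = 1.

t6 = NOT(t5) must be 1, so t5 = 0.
t5 = OR(t4, b) must be 0, so both t4 = 0 and b = 0.
Satisfying assignments:
  a=0, b=0, c=0, d=0, e=0, f=0
  a=0, b=0, c=0, d=1, e=0, f=0
  a=0, b=0, c=1, d=0, e=0, f=0

3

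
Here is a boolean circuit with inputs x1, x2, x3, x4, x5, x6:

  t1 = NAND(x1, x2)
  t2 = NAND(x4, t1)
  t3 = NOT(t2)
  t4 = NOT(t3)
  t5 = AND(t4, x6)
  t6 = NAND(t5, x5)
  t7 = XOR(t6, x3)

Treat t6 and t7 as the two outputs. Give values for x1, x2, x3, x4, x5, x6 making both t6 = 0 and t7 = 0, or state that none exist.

x1=1, x2=1, x3=0, x4=1, x5=1, x6=1

Check with x1=1, x2=1, x3=0, x4=1, x5=1, x6=1:
t1 = NAND(x1, x2) = NAND(1, 1) = 0
t2 = NAND(x4, t1) = NAND(1, 0) = 1
t3 = NOT(t2) = NOT 1 = 0
t4 = NOT(t3) = NOT 0 = 1
t5 = AND(t4, x6) = AND(1, 1) = 1
t6 = NAND(t5, x5) = NAND(1, 1) = 0
t7 = XOR(t6, x3) = XOR(0, 0) = 0
So t6 = 0 and t7 = 0.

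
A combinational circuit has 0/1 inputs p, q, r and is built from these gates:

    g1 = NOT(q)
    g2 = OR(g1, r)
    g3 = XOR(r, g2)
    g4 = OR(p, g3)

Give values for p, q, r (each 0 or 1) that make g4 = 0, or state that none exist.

Check with p=0, q=0, r=1:
g1 = NOT(q) = NOT 0 = 1
g2 = OR(g1, r) = OR(1, 1) = 1
g3 = XOR(r, g2) = XOR(1, 1) = 0
g4 = OR(p, g3) = OR(0, 0) = 0
So g4 = 0 as required.

p=0, q=0, r=1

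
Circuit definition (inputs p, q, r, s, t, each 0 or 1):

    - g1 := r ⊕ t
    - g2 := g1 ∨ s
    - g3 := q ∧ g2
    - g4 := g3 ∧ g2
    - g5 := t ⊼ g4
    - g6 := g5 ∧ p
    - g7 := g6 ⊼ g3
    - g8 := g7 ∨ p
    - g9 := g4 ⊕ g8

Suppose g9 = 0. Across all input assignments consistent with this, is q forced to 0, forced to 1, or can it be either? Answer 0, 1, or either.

g9 = g4 ⊕ g8 must be 0, so g4 and g8 are equal.
Every assignment with g9 = 0 has q = 1; there are 12 such assignment(s).

1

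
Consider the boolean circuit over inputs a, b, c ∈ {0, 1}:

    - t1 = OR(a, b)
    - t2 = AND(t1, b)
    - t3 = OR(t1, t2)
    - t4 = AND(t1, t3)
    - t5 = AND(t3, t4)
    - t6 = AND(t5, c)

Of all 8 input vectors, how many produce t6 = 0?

5

t6 = AND(t5, c) must be 0, so at least one of t5, c is 0.
Enumerating the 8 input combinations, 5 give t6 = 0 and 3 give t6 = 1.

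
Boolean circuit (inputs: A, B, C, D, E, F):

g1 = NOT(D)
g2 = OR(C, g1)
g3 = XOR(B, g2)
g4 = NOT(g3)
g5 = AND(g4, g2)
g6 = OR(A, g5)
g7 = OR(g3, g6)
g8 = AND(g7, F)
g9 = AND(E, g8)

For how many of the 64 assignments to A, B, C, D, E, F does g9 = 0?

g9 = AND(E, g8) must be 0, so at least one of E, g8 is 0.
Enumerating the 64 input combinations, 49 give g9 = 0 and 15 give g9 = 1.

49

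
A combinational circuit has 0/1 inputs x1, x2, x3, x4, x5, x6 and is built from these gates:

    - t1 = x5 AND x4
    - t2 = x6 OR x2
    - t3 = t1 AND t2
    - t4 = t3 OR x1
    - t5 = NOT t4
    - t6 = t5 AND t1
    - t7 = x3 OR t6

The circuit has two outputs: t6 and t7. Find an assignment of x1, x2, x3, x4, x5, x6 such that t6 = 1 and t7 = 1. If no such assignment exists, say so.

Check with x1=0, x2=0, x3=0, x4=1, x5=1, x6=0:
t1 = x5 AND x4 = 1 AND 1 = 1
t2 = x6 OR x2 = 0 OR 0 = 0
t3 = t1 AND t2 = 1 AND 0 = 0
t4 = t3 OR x1 = 0 OR 0 = 0
t5 = NOT t4 = NOT 0 = 1
t6 = t5 AND t1 = 1 AND 1 = 1
t7 = x3 OR t6 = 0 OR 1 = 1
So t6 = 1 and t7 = 1.

x1=0, x2=0, x3=0, x4=1, x5=1, x6=0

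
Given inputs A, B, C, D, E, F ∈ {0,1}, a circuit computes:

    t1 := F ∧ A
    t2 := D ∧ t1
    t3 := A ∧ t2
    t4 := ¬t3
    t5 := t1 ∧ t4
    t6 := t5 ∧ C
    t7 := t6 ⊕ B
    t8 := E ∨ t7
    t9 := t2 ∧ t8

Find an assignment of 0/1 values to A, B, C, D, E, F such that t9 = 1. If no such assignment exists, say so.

A=1, B=0, C=1, D=1, E=1, F=1

t9 = t2 ∧ t8 must be 1, so both t2 = 1 and t8 = 1.
t2 = D ∧ t1 must be 1, so both D = 1 and t1 = 1.
t8 = E ∨ t7 must be 1, so at least one of E, t7 is 1.
Check with A=1, B=0, C=1, D=1, E=1, F=1:
t1 = F ∧ A = 1 ∧ 1 = 1
t2 = D ∧ t1 = 1 ∧ 1 = 1
t3 = A ∧ t2 = 1 ∧ 1 = 1
t4 = ¬t3 = ¬1 = 0
t5 = t1 ∧ t4 = 1 ∧ 0 = 0
t6 = t5 ∧ C = 0 ∧ 1 = 0
t7 = t6 ⊕ B = 0 ⊕ 0 = 0
t8 = E ∨ t7 = 1 ∨ 0 = 1
t9 = t2 ∧ t8 = 1 ∧ 1 = 1
So t9 = 1 as required.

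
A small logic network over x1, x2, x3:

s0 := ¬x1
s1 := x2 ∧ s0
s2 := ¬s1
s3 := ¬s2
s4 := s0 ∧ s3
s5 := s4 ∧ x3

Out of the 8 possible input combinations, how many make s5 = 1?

s5 = s4 ∧ x3 must be 1, so both s4 = 1 and x3 = 1.
Enumerating the 8 input combinations, 1 give s5 = 1 and 7 give s5 = 0.

1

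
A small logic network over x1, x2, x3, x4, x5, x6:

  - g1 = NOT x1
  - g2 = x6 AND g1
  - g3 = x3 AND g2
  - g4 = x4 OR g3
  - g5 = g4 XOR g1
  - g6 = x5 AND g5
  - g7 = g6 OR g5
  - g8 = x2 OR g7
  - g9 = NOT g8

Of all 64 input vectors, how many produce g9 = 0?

46

g9 = NOT g8 must be 0, so g8 = 1.
g8 = x2 OR g7 must be 1, so at least one of x2, g7 is 1.
Enumerating the 64 input combinations, 46 give g9 = 0 and 18 give g9 = 1.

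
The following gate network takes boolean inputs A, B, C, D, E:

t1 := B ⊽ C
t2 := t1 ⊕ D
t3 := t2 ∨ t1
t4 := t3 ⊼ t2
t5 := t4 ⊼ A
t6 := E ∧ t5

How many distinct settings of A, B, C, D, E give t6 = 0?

20

t6 = E ∧ t5 must be 0, so at least one of E, t5 is 0.
Enumerating the 32 input combinations, 20 give t6 = 0 and 12 give t6 = 1.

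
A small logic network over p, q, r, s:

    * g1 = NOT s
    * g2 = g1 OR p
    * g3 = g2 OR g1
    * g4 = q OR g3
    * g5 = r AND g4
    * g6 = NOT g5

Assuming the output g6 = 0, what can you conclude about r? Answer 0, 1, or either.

g6 = NOT g5 must be 0, so g5 = 1.
g5 = r AND g4 must be 1, so both r = 1 and g4 = 1.
g4 = q OR g3 must be 1, so at least one of q, g3 is 1.
Every assignment with g6 = 0 has r = 1; there are 7 such assignment(s).

1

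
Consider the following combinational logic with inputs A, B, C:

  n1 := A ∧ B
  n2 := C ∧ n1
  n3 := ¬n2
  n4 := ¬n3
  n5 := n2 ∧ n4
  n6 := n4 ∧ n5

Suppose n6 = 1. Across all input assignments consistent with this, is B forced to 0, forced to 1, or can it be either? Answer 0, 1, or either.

n6 = n4 ∧ n5 must be 1, so both n4 = 1 and n5 = 1.
n4 = ¬n3 must be 1, so n3 = 0.
n5 = n2 ∧ n4 must be 1, so both n2 = 1 and n4 = 1.
Every assignment with n6 = 1 has B = 1; there are 1 such assignment(s).
  A=1, B=1, C=1

1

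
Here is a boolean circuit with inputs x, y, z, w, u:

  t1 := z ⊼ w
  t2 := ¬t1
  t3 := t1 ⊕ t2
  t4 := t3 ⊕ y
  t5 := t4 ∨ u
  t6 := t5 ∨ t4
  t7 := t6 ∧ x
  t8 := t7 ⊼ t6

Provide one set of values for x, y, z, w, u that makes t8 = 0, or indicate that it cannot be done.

x=1 y=1 z=0 w=0 u=1

t8 = t7 ⊼ t6 must be 0, so both t7 = 1 and t6 = 1.
t7 = t6 ∧ x must be 1, so both t6 = 1 and x = 1.
t6 = t5 ∨ t4 must be 1, so at least one of t5, t4 is 1.
Check with x=1 y=1 z=0 w=0 u=1:
t1 = z ⊼ w = 0 ⊼ 0 = 1
t2 = ¬t1 = ¬1 = 0
t3 = t1 ⊕ t2 = 1 ⊕ 0 = 1
t4 = t3 ⊕ y = 1 ⊕ 1 = 0
t5 = t4 ∨ u = 0 ∨ 1 = 1
t6 = t5 ∨ t4 = 1 ∨ 0 = 1
t7 = t6 ∧ x = 1 ∧ 1 = 1
t8 = t7 ⊼ t6 = 1 ⊼ 1 = 0
So t8 = 0 as required.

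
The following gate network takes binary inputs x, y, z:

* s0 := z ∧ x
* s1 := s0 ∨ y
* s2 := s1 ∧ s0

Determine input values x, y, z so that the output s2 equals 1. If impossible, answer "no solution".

s2 = s1 ∧ s0 must be 1, so both s1 = 1 and s0 = 1.
Check with x=1, y=1, z=1:
s0 = z ∧ x = 1 ∧ 1 = 1
s1 = s0 ∨ y = 1 ∨ 1 = 1
s2 = s1 ∧ s0 = 1 ∧ 1 = 1
So s2 = 1 as required.

x=1, y=1, z=1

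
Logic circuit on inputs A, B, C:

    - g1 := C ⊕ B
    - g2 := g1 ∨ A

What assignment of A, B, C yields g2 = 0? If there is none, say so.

A=0 B=1 C=1

g2 = g1 ∨ A must be 0, so both g1 = 0 and A = 0.
Check with A=0 B=1 C=1:
g1 = C ⊕ B = 1 ⊕ 1 = 0
g2 = g1 ∨ A = 0 ∨ 0 = 0
So g2 = 0 as required.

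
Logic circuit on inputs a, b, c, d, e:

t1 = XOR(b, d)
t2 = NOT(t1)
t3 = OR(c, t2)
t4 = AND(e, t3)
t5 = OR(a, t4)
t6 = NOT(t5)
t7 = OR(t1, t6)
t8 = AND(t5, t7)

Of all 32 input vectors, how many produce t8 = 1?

t8 = AND(t5, t7) must be 1, so both t5 = 1 and t7 = 1.
t5 = OR(a, t4) must be 1, so at least one of a, t4 is 1.
Enumerating the 32 input combinations, 10 give t8 = 1 and 22 give t8 = 0.

10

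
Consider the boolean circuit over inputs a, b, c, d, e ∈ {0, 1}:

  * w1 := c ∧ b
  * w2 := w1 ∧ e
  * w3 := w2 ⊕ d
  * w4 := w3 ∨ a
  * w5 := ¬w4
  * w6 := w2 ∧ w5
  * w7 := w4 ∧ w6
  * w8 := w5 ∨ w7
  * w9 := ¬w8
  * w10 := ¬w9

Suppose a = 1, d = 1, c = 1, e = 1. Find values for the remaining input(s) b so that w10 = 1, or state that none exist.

no solution exists

With a = 1, d = 1, c = 1, e = 1 fixed, none of the 2 settings of b give w10 = 1.
For example, with b=0:
w1 = c ∧ b = 1 ∧ 0 = 0
w2 = w1 ∧ e = 0 ∧ 1 = 0
w3 = w2 ⊕ d = 0 ⊕ 1 = 1
w4 = w3 ∨ a = 1 ∨ 1 = 1
w5 = ¬w4 = ¬1 = 0
w6 = w2 ∧ w5 = 0 ∧ 0 = 0
w7 = w4 ∧ w6 = 1 ∧ 0 = 0
w8 = w5 ∨ w7 = 0 ∨ 0 = 0
w9 = ¬w8 = ¬0 = 1
w10 = ¬w9 = ¬1 = 0
giving w10 = 0 ≠ 1.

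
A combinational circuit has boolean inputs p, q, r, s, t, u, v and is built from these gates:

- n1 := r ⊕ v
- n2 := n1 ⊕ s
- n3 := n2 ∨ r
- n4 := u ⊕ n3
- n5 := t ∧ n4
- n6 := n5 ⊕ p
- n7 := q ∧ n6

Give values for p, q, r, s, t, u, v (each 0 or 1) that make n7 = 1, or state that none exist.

n7 = q ∧ n6 must be 1, so both q = 1 and n6 = 1.
n6 = n5 ⊕ p must be 1, so n5 and p differ.
Check with p=1 q=1 r=1 s=0 t=0 u=1 v=0:
n1 = r ⊕ v = 1 ⊕ 0 = 1
n2 = n1 ⊕ s = 1 ⊕ 0 = 1
n3 = n2 ∨ r = 1 ∨ 1 = 1
n4 = u ⊕ n3 = 1 ⊕ 1 = 0
n5 = t ∧ n4 = 0 ∧ 0 = 0
n6 = n5 ⊕ p = 0 ⊕ 1 = 1
n7 = q ∧ n6 = 1 ∧ 1 = 1
So n7 = 1 as required.

p=1 q=1 r=1 s=0 t=0 u=1 v=0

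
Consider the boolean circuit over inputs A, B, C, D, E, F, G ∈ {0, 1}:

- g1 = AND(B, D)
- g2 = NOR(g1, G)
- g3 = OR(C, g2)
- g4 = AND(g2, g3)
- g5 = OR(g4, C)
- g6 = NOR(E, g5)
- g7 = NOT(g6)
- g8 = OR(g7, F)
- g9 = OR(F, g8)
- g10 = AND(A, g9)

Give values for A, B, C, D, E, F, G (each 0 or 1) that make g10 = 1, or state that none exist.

g10 = AND(A, g9) must be 1, so both A = 1 and g9 = 1.
g9 = OR(F, g8) must be 1, so at least one of F, g8 is 1.
Check with A=1, B=1, C=1, D=1, E=0, F=1, G=0:
g1 = AND(B, D) = AND(1, 1) = 1
g2 = NOR(g1, G) = NOR(1, 0) = 0
g3 = OR(C, g2) = OR(1, 0) = 1
g4 = AND(g2, g3) = AND(0, 1) = 0
g5 = OR(g4, C) = OR(0, 1) = 1
g6 = NOR(E, g5) = NOR(0, 1) = 0
g7 = NOT(g6) = NOT 0 = 1
g8 = OR(g7, F) = OR(1, 1) = 1
g9 = OR(F, g8) = OR(1, 1) = 1
g10 = AND(A, g9) = AND(1, 1) = 1
So g10 = 1 as required.

A=1, B=1, C=1, D=1, E=0, F=1, G=0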